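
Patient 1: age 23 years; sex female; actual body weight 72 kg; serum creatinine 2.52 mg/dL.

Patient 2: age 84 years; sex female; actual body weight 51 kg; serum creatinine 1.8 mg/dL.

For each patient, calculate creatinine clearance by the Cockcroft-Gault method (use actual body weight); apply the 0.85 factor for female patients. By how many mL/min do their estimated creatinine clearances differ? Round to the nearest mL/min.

Patient 1: CrCl = (140 − 23) × 72 / (72 × 2.52) × 0.85 = 8424.0 / 181.44 × 0.85 ≈ 39.5 mL/min
Patient 2: CrCl = (140 − 84) × 51 / (72 × 1.8) × 0.85 = 2856.0 / 129.60 × 0.85 ≈ 18.7 mL/min
|39.5 − 18.7| = 20.8 mL/min

21 mL/min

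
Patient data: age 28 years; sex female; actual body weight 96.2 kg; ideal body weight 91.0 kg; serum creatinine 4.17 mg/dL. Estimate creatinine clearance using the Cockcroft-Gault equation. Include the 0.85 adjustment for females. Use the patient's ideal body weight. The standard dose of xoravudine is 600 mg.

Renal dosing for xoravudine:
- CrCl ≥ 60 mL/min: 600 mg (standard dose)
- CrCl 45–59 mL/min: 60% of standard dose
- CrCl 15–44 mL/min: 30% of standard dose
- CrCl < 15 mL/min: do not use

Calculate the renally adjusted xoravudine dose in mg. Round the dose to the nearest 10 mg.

CrCl = (140 − 28) × 91 / (72 × 4.17) × 0.85 = 10192.0 / 300.24 × 0.85 ≈ 28.9 mL/min
CrCl ≈ 29 mL/min → bracket 15–44 mL/min.
30% of 600 mg = 180 mg

180 mg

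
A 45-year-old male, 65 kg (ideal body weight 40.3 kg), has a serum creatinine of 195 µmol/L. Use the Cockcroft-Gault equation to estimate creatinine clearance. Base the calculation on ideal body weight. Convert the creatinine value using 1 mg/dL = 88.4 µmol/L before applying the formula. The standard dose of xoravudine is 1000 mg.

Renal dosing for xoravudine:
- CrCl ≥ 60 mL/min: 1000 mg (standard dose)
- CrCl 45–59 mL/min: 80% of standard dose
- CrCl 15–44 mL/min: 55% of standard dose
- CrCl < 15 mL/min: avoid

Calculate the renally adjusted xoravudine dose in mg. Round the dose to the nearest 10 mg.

550 mg

SCr = 195 / 88.4 = 2.206 mg/dL
CrCl = (140 − 45) × 40.3 / (72 × 2.206) = 3828.5 / 158.83 ≈ 24.1 mL/min
CrCl ≈ 24 mL/min → bracket 15–44 mL/min.
55% of 1000 mg = 550 mg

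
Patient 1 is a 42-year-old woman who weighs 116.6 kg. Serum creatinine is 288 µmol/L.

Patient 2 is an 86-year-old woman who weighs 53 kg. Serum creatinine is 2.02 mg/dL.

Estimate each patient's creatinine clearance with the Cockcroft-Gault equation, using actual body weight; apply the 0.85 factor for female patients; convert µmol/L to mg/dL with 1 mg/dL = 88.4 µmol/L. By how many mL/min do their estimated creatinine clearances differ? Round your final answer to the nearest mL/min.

Patient 1: SCr = 288 / 88.4 = 3.258 mg/dL
Patient 1: CrCl = (140 − 42) × 116.6 / (72 × 3.258) × 0.85 = 11426.8 / 234.58 × 0.85 ≈ 41.4 mL/min
Patient 2: CrCl = (140 − 86) × 53 / (72 × 2.02) × 0.85 = 2862.0 / 145.44 × 0.85 ≈ 16.7 mL/min
|41.4 − 16.7| = 24.7 mL/min

25 mL/min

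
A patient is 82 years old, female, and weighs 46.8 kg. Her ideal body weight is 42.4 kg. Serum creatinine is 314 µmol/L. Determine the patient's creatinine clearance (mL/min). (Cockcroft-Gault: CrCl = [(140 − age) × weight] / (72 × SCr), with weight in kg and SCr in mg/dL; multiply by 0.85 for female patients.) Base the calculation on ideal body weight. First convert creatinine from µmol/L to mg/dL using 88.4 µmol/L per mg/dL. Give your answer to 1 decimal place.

SCr = 314 / 88.4 = 3.552 mg/dL
CrCl = (140 − 82) × 42.4 / (72 × 3.552) × 0.85 = 2459.2 / 255.74 × 0.85 ≈ 8.2 mL/min

8.2 mL/min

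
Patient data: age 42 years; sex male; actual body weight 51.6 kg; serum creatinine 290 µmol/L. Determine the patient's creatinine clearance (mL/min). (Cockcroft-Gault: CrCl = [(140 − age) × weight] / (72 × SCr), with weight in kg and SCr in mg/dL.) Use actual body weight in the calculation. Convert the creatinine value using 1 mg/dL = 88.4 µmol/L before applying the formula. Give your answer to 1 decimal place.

21.4 mL/min

SCr = 290 / 88.4 = 3.281 mg/dL
CrCl = (140 − 42) × 51.6 / (72 × 3.281) = 5056.8 / 236.23 ≈ 21.4 mL/min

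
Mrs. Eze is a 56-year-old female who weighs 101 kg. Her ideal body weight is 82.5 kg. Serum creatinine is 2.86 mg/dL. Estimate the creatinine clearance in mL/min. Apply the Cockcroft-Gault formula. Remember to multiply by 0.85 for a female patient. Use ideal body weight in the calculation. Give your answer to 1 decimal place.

28.6 mL/min

CrCl = (140 − 56) × 82.5 / (72 × 2.86) × 0.85 = 6930.0 / 205.92 × 0.85 ≈ 28.6 mL/min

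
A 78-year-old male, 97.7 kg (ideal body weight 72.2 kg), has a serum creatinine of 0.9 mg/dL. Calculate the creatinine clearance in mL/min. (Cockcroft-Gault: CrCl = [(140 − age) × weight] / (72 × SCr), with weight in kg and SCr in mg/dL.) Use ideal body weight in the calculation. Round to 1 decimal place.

69.1 mL/min

CrCl = (140 − 78) × 72.2 / (72 × 0.9) = 4476.4 / 64.80 ≈ 69.1 mL/min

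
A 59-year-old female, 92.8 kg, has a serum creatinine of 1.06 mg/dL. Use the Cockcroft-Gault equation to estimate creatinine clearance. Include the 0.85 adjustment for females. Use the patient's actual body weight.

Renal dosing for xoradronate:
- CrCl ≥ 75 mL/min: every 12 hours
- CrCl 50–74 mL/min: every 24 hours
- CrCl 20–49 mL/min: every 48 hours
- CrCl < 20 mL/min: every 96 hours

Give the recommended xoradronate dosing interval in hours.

every 12 hours

CrCl = (140 − 59) × 92.8 / (72 × 1.06) × 0.85 = 7516.8 / 76.32 × 0.85 ≈ 83.7 mL/min
CrCl ≈ 84 mL/min → bracket ≥ 75 mL/min → every 12 hours.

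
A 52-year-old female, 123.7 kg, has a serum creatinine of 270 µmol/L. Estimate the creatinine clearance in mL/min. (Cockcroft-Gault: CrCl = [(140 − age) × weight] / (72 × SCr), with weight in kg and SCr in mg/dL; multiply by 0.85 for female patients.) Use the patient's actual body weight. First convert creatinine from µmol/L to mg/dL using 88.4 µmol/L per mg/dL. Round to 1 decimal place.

42.1 mL/min

SCr = 270 / 88.4 = 3.054 mg/dL
CrCl = (140 − 52) × 123.7 / (72 × 3.054) × 0.85 = 10885.6 / 219.89 × 0.85 ≈ 42.1 mL/min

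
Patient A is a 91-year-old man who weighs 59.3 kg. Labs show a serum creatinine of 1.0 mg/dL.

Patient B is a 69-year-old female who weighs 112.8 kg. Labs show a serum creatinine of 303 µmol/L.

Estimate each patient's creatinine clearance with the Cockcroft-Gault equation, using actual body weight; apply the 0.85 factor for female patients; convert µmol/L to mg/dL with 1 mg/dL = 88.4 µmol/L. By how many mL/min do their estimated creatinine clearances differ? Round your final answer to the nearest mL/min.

Patient A: CrCl = (140 − 91) × 59.3 / (72 × 1) = 2905.7 / 72.00 ≈ 40.4 mL/min
Patient B: SCr = 303 / 88.4 = 3.428 mg/dL
Patient B: CrCl = (140 − 69) × 112.8 / (72 × 3.428) × 0.85 = 8008.8 / 246.82 × 0.85 ≈ 27.6 mL/min
|40.4 − 27.6| = 12.8 mL/min

13 mL/min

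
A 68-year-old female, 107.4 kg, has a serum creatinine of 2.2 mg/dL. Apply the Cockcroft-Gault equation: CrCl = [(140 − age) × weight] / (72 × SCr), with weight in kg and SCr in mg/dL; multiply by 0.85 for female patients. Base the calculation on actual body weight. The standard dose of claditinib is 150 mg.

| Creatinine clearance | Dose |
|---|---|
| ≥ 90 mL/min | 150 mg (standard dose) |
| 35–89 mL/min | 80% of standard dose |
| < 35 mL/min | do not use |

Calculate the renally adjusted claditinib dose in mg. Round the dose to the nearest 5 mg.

120 mg

CrCl = (140 − 68) × 107.4 / (72 × 2.2) × 0.85 = 7732.8 / 158.40 × 0.85 ≈ 41.5 mL/min
CrCl ≈ 41 mL/min → bracket 35–89 mL/min.
80% of 150 mg = 120 mg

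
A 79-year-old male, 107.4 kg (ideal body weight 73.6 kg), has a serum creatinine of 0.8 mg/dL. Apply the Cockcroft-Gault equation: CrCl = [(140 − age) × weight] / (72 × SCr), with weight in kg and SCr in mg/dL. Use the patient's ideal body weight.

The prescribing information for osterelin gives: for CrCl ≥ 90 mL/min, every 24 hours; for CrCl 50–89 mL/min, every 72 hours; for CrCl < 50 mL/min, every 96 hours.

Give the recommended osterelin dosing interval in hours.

CrCl = (140 − 79) × 73.6 / (72 × 0.8) = 4489.6 / 57.60 ≈ 77.9 mL/min
CrCl ≈ 78 mL/min → bracket 50–89 mL/min → every 72 hours.

every 72 hours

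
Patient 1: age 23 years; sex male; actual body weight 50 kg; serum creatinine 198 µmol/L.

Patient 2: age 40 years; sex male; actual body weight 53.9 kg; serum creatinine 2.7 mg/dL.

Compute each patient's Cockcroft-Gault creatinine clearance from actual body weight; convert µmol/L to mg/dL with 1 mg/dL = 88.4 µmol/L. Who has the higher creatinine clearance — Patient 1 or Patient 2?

Patient 1

Patient 1: SCr = 198 / 88.4 = 2.24 mg/dL
Patient 1: CrCl = (140 − 23) × 50 / (72 × 2.24) = 5850.0 / 161.28 ≈ 36.3 mL/min
Patient 2: CrCl = (140 − 40) × 53.9 / (72 × 2.7) = 5390.0 / 194.40 ≈ 27.7 mL/min
36.3 vs 27.7 mL/min → Patient 1 is higher.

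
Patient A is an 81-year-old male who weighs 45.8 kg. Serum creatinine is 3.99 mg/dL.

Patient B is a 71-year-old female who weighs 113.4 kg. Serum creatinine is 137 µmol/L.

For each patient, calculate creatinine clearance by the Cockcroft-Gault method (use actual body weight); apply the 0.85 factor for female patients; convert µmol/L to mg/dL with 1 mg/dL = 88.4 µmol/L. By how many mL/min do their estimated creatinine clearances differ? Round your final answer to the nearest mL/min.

50 mL/min

Patient A: CrCl = (140 − 81) × 45.8 / (72 × 3.99) = 2702.2 / 287.28 ≈ 9.4 mL/min
Patient B: SCr = 137 / 88.4 = 1.55 mg/dL
Patient B: CrCl = (140 − 71) × 113.4 / (72 × 1.55) × 0.85 = 7824.6 / 111.60 × 0.85 ≈ 59.6 mL/min
|9.4 − 59.6| = 50.2 mL/min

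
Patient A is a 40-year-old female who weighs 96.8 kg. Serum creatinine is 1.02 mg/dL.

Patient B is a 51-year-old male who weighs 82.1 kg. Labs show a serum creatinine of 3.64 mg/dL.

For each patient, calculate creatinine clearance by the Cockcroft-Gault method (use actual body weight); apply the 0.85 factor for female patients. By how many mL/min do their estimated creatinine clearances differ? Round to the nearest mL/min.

84 mL/min

Patient A: CrCl = (140 − 40) × 96.8 / (72 × 1.02) × 0.85 = 9680.0 / 73.44 × 0.85 ≈ 112.0 mL/min
Patient B: CrCl = (140 − 51) × 82.1 / (72 × 3.64) = 7306.9 / 262.08 ≈ 27.9 mL/min
|112.0 − 27.9| = 84.1 mL/min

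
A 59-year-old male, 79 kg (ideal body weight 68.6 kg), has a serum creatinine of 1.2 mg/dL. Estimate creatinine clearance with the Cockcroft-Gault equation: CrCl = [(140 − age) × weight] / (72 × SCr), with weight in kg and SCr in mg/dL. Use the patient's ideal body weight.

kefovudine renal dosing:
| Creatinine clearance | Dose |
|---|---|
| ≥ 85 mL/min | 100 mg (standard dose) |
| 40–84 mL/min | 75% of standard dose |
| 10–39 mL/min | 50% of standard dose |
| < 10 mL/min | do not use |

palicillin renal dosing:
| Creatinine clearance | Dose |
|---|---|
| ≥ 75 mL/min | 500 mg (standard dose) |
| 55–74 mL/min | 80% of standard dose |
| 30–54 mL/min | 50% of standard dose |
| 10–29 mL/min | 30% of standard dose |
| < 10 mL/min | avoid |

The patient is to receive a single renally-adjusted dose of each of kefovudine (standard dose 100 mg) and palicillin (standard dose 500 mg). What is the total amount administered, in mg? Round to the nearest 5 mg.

CrCl = (140 − 59) × 68.6 / (72 × 1.2) = 5556.6 / 86.40 ≈ 64.3 mL/min
CrCl ≈ 64 mL/min.
kefovudine: 40–84 mL/min → 75% of 100 mg = 75 mg.
palicillin: 55–74 mL/min → 80% of 500 mg = 400 mg.
Total = 75 + 400 = 475 mg.

475 mg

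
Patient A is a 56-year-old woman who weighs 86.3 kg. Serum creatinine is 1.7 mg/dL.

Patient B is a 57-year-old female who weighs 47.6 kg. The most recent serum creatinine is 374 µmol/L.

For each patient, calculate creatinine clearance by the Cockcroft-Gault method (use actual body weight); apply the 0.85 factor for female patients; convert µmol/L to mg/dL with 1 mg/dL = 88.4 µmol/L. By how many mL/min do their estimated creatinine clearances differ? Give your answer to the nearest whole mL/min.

Patient A: CrCl = (140 − 56) × 86.3 / (72 × 1.7) × 0.85 = 7249.2 / 122.40 × 0.85 ≈ 50.3 mL/min
Patient B: SCr = 374 / 88.4 = 4.231 mg/dL
Patient B: CrCl = (140 − 57) × 47.6 / (72 × 4.231) × 0.85 = 3950.8 / 304.63 × 0.85 ≈ 11.0 mL/min
|50.3 − 11.0| = 39.3 mL/min

39 mL/min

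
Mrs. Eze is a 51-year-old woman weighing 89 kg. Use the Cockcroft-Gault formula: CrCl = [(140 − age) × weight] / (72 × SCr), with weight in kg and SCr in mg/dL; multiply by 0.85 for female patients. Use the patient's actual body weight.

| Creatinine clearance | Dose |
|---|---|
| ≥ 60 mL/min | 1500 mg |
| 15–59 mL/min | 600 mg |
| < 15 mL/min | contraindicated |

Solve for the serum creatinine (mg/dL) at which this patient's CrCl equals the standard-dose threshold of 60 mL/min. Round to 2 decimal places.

Standard dose requires CrCl ≥ 60 mL/min.
Set (140 − 51) × 89 × 0.85 / (72 × SCr) = 60
SCr = (140 − 51) × 89 × 0.85 / (72 × 60) = 1.559 mg/dL

1.56 mg/dL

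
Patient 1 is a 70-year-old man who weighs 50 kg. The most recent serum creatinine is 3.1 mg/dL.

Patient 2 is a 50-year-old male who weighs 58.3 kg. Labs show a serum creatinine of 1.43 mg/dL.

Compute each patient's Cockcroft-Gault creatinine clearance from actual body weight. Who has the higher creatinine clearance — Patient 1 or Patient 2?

Patient 2

Patient 1: CrCl = (140 − 70) × 50 / (72 × 3.1) = 3500.0 / 223.20 ≈ 15.7 mL/min
Patient 2: CrCl = (140 − 50) × 58.3 / (72 × 1.43) = 5247.0 / 102.96 ≈ 51.0 mL/min
15.7 vs 51.0 mL/min → Patient 2 is higher.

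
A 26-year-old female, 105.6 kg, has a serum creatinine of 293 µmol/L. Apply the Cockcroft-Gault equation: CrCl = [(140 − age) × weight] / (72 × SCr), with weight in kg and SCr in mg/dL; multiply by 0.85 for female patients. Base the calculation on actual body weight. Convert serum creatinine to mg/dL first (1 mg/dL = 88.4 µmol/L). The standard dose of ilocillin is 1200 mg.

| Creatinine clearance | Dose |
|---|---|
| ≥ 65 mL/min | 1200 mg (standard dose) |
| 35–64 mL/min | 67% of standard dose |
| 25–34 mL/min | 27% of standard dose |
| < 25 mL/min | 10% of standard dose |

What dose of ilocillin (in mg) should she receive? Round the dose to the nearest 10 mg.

SCr = 293 / 88.4 = 3.314 mg/dL
CrCl = (140 − 26) × 105.6 / (72 × 3.314) × 0.85 = 12038.4 / 238.61 × 0.85 ≈ 42.9 mL/min
CrCl ≈ 43 mL/min → bracket 35–64 mL/min.
67% of 1200 mg = 804 mg → 800 mg

800 mg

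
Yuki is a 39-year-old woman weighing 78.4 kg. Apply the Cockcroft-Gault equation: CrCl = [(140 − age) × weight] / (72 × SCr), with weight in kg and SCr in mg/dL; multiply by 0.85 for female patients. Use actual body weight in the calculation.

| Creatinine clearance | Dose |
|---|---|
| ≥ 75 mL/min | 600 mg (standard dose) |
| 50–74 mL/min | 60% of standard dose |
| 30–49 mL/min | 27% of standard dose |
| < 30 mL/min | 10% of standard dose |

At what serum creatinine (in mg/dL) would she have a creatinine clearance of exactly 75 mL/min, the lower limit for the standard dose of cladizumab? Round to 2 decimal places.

Standard dose requires CrCl ≥ 75 mL/min.
Set (140 − 39) × 78.4 × 0.85 / (72 × SCr) = 75
SCr = (140 − 39) × 78.4 × 0.85 / (72 × 75) = 1.246 mg/dL

1.25 mg/dL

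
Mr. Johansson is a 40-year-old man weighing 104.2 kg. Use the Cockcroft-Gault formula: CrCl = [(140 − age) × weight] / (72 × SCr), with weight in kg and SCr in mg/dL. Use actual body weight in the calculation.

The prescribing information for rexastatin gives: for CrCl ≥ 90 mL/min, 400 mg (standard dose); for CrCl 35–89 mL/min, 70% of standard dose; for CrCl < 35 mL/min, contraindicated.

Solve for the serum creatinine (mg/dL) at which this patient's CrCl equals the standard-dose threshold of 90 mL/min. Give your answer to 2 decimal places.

1.61 mg/dL

Standard dose requires CrCl ≥ 90 mL/min.
Set (140 − 40) × 104.2 / (72 × SCr) = 90
SCr = (140 − 40) × 104.2 / (72 × 90) = 1.608 mg/dL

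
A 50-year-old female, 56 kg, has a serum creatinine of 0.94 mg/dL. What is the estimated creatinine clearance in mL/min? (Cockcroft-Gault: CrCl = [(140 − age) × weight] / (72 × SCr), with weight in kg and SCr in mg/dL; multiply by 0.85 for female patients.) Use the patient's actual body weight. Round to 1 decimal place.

63.3 mL/min

CrCl = (140 − 50) × 56 / (72 × 0.94) × 0.85 = 5040.0 / 67.68 × 0.85 ≈ 63.3 mL/min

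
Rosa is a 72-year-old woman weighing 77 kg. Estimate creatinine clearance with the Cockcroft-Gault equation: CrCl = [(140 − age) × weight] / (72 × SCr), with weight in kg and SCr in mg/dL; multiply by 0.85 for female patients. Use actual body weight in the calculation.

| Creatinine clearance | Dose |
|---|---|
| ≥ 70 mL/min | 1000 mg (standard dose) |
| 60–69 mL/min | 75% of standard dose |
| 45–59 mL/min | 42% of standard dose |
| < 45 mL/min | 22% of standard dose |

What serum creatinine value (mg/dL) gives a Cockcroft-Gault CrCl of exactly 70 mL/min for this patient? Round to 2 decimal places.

0.88 mg/dL

Standard dose requires CrCl ≥ 70 mL/min.
Set (140 − 72) × 77 × 0.85 / (72 × SCr) = 70
SCr = (140 − 72) × 77 × 0.85 / (72 × 70) = 0.883 mg/dL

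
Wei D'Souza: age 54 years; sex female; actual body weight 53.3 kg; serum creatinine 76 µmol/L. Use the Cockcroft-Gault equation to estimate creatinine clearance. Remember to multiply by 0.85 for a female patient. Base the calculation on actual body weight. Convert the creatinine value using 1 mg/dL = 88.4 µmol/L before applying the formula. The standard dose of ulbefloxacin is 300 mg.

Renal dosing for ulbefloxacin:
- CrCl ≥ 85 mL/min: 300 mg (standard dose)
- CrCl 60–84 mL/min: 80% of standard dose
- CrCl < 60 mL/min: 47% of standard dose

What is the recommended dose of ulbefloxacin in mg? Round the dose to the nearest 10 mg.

240 mg

SCr = 76 / 88.4 = 0.86 mg/dL
CrCl = (140 − 54) × 53.3 / (72 × 0.86) × 0.85 = 4583.8 / 61.92 × 0.85 ≈ 62.9 mL/min
CrCl ≈ 63 mL/min → bracket 60–84 mL/min.
80% of 300 mg = 240 mg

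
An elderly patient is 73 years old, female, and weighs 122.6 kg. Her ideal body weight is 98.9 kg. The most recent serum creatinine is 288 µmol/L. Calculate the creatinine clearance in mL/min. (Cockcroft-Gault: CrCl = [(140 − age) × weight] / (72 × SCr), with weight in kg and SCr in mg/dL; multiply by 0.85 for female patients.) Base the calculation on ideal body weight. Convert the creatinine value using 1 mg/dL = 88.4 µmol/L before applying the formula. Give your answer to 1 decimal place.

SCr = 288 / 88.4 = 3.258 mg/dL
CrCl = (140 − 73) × 98.9 / (72 × 3.258) × 0.85 = 6626.3 / 234.58 × 0.85 ≈ 24.0 mL/min

24.0 mL/min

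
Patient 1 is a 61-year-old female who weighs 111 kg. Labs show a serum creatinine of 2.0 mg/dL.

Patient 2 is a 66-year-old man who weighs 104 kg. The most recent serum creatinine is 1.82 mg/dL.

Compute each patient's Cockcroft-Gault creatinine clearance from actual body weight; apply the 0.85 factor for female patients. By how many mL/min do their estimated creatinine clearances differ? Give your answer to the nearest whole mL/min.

Patient 1: CrCl = (140 − 61) × 111 / (72 × 2) × 0.85 = 8769.0 / 144.00 × 0.85 ≈ 51.8 mL/min
Patient 2: CrCl = (140 − 66) × 104 / (72 × 1.82) = 7696.0 / 131.04 ≈ 58.7 mL/min
|51.8 − 58.7| = 6.9 mL/min

7 mL/min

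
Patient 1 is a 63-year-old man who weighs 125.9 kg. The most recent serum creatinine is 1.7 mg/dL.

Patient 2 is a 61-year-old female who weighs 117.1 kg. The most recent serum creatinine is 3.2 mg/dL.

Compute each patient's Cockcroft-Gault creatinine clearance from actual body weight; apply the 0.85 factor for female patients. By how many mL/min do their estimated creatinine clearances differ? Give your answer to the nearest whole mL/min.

45 mL/min

Patient 1: CrCl = (140 − 63) × 125.9 / (72 × 1.7) = 9694.3 / 122.40 ≈ 79.2 mL/min
Patient 2: CrCl = (140 − 61) × 117.1 / (72 × 3.2) × 0.85 = 9250.9 / 230.40 × 0.85 ≈ 34.1 mL/min
|79.2 − 34.1| = 45.1 mL/min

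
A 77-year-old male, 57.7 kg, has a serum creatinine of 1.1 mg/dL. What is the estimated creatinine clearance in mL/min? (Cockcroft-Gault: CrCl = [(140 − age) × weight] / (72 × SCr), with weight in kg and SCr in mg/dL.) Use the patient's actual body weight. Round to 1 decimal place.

45.9 mL/min

CrCl = (140 − 77) × 57.7 / (72 × 1.1) = 3635.1 / 79.20 ≈ 45.9 mL/min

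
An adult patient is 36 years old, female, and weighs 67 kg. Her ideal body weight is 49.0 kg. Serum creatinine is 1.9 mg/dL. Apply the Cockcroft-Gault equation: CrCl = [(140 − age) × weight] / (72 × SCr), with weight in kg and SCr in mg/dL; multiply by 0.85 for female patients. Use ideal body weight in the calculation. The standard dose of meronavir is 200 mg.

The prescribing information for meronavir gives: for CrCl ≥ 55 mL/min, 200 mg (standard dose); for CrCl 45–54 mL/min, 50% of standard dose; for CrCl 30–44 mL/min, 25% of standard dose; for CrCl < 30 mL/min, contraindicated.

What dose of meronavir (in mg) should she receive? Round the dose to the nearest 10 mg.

50 mg

CrCl = (140 − 36) × 49 / (72 × 1.9) × 0.85 = 5096.0 / 136.80 × 0.85 ≈ 31.7 mL/min
CrCl ≈ 32 mL/min → bracket 30–44 mL/min.
25% of 200 mg = 50 mg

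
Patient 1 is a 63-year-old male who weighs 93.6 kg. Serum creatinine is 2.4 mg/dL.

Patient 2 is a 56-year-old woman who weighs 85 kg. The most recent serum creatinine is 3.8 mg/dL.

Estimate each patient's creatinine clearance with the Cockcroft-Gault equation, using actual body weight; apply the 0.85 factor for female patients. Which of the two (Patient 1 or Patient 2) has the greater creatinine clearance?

Patient 1: CrCl = (140 − 63) × 93.6 / (72 × 2.4) = 7207.2 / 172.80 ≈ 41.7 mL/min
Patient 2: CrCl = (140 − 56) × 85 / (72 × 3.8) × 0.85 = 7140.0 / 273.60 × 0.85 ≈ 22.2 mL/min
41.7 vs 22.2 mL/min → Patient 1 is higher.

Patient 1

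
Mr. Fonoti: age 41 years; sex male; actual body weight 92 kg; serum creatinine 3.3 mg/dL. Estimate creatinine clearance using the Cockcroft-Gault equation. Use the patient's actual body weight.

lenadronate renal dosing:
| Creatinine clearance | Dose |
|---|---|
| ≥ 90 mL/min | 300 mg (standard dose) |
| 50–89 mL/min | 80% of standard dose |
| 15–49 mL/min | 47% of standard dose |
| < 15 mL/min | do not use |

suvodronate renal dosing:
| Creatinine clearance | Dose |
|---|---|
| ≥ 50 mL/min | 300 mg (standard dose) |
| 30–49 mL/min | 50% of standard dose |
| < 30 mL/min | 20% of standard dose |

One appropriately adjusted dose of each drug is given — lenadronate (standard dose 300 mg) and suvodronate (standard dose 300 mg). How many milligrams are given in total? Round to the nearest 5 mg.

CrCl = (140 − 41) × 92 / (72 × 3.3) = 9108.0 / 237.60 ≈ 38.3 mL/min
CrCl ≈ 38 mL/min.
lenadronate: 15–49 mL/min → 47% of 300 mg = 141 mg.
suvodronate: 30–49 mL/min → 50% of 300 mg = 150 mg.
Total = 141 + 150 = 291 mg.

290 mg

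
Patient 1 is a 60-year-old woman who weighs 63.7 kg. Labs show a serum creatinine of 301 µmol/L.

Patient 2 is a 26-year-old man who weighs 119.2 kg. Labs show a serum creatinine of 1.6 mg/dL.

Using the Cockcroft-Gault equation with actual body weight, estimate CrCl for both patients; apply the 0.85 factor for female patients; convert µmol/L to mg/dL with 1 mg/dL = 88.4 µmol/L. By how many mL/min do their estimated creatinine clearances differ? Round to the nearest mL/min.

100 mL/min

Patient 1: SCr = 301 / 88.4 = 3.405 mg/dL
Patient 1: CrCl = (140 − 60) × 63.7 / (72 × 3.405) × 0.85 = 5096.0 / 245.16 × 0.85 ≈ 17.7 mL/min
Patient 2: CrCl = (140 − 26) × 119.2 / (72 × 1.6) = 13588.8 / 115.20 ≈ 118.0 mL/min
|17.7 − 118.0| = 100.3 mL/min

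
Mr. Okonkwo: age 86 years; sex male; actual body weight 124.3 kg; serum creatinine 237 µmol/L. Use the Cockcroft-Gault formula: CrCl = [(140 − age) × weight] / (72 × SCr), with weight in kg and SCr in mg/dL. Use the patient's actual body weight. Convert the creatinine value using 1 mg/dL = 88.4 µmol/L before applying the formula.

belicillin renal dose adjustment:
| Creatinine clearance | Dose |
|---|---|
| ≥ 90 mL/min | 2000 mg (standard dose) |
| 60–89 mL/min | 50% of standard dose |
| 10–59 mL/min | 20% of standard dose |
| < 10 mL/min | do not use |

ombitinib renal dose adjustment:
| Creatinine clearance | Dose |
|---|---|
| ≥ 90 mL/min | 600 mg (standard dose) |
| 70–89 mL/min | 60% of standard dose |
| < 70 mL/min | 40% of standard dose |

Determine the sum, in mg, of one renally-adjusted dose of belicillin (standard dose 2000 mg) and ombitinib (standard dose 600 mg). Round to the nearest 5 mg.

640 mg

SCr = 237 / 88.4 = 2.681 mg/dL
CrCl = (140 − 86) × 124.3 / (72 × 2.681) = 6712.2 / 193.03 ≈ 34.8 mL/min
CrCl ≈ 35 mL/min.
belicillin: 10–59 mL/min → 20% of 2000 mg = 400 mg.
ombitinib: < 70 mL/min → 40% of 600 mg = 240 mg.
Total = 400 + 240 = 640 mg.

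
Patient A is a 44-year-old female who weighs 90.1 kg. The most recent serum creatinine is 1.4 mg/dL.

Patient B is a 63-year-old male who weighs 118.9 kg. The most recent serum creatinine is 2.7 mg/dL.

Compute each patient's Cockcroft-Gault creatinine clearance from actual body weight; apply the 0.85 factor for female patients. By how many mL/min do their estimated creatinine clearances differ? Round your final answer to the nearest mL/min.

Patient A: CrCl = (140 − 44) × 90.1 / (72 × 1.4) × 0.85 = 8649.6 / 100.80 × 0.85 ≈ 72.9 mL/min
Patient B: CrCl = (140 − 63) × 118.9 / (72 × 2.7) = 9155.3 / 194.40 ≈ 47.1 mL/min
|72.9 − 47.1| = 25.8 mL/min

26 mL/min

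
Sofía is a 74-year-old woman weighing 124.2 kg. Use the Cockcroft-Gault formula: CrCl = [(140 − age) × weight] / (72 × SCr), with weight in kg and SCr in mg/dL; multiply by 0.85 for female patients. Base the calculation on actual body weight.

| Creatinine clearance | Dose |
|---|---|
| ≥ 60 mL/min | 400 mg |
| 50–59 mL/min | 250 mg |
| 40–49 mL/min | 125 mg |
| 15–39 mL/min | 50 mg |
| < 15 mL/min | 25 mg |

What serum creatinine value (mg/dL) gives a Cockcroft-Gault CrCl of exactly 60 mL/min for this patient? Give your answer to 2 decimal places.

Standard dose requires CrCl ≥ 60 mL/min.
Set (140 − 74) × 124.2 × 0.85 / (72 × SCr) = 60
SCr = (140 − 74) × 124.2 × 0.85 / (72 × 60) = 1.613 mg/dL

1.61 mg/dL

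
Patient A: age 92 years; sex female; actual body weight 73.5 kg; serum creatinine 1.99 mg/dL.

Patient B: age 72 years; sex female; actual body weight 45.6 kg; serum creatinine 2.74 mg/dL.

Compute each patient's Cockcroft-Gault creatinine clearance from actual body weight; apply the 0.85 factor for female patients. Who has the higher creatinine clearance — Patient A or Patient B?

Patient A

Patient A: CrCl = (140 − 92) × 73.5 / (72 × 1.99) × 0.85 = 3528.0 / 143.28 × 0.85 ≈ 20.9 mL/min
Patient B: CrCl = (140 − 72) × 45.6 / (72 × 2.74) × 0.85 = 3100.8 / 197.28 × 0.85 ≈ 13.4 mL/min
20.9 vs 13.4 mL/min → Patient A is higher.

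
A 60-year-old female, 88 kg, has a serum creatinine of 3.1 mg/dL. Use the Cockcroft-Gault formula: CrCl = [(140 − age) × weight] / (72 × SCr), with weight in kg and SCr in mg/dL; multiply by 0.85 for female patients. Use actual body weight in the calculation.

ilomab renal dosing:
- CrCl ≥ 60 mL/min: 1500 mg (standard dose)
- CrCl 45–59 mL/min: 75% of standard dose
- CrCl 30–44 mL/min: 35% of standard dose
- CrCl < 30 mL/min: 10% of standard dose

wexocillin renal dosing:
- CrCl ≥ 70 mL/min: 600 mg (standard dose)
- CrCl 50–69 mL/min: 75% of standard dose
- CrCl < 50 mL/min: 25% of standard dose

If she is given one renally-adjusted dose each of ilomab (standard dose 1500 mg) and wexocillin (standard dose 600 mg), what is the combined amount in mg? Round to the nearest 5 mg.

CrCl = (140 − 60) × 88 / (72 × 3.1) × 0.85 = 7040.0 / 223.20 × 0.85 ≈ 26.8 mL/min
CrCl ≈ 27 mL/min.
ilomab: < 30 mL/min → 10% of 1500 mg = 150 mg.
wexocillin: < 50 mL/min → 25% of 600 mg = 150 mg.
Total = 150 + 150 = 300 mg.

300 mg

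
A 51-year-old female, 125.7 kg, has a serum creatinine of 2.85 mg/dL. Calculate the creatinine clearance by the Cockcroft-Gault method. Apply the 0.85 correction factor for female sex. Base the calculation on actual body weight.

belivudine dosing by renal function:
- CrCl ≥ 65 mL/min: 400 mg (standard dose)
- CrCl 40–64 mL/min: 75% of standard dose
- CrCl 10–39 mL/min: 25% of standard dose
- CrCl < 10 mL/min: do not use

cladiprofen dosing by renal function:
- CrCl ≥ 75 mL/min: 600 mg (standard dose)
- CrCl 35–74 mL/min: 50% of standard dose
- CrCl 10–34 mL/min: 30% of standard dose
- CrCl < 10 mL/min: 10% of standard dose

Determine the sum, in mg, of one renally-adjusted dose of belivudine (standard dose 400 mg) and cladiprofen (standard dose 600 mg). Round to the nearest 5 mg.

CrCl = (140 − 51) × 125.7 / (72 × 2.85) × 0.85 = 11187.3 / 205.20 × 0.85 ≈ 46.3 mL/min
CrCl ≈ 46 mL/min.
belivudine: 40–64 mL/min → 75% of 400 mg = 300 mg.
cladiprofen: 35–74 mL/min → 50% of 600 mg = 300 mg.
Total = 300 + 300 = 600 mg.

600 mg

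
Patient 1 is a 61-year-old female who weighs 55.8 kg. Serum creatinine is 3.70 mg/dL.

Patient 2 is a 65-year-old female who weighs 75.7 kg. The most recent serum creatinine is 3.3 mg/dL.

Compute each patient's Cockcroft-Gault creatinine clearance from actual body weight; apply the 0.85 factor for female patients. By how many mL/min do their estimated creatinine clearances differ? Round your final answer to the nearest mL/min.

6 mL/min

Patient 1: CrCl = (140 − 61) × 55.8 / (72 × 3.7) × 0.85 = 4408.2 / 266.40 × 0.85 ≈ 14.1 mL/min
Patient 2: CrCl = (140 − 65) × 75.7 / (72 × 3.3) × 0.85 = 5677.5 / 237.60 × 0.85 ≈ 20.3 mL/min
|14.1 − 20.3| = 6.2 mL/min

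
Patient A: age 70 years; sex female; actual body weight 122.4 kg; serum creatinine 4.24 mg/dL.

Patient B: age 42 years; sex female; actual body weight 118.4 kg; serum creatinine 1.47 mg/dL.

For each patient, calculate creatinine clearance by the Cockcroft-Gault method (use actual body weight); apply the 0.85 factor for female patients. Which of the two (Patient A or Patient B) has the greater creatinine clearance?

Patient B

Patient A: CrCl = (140 − 70) × 122.4 / (72 × 4.24) × 0.85 = 8568.0 / 305.28 × 0.85 ≈ 23.9 mL/min
Patient B: CrCl = (140 − 42) × 118.4 / (72 × 1.47) × 0.85 = 11603.2 / 105.84 × 0.85 ≈ 93.2 mL/min
23.9 vs 93.2 mL/min → Patient B is higher.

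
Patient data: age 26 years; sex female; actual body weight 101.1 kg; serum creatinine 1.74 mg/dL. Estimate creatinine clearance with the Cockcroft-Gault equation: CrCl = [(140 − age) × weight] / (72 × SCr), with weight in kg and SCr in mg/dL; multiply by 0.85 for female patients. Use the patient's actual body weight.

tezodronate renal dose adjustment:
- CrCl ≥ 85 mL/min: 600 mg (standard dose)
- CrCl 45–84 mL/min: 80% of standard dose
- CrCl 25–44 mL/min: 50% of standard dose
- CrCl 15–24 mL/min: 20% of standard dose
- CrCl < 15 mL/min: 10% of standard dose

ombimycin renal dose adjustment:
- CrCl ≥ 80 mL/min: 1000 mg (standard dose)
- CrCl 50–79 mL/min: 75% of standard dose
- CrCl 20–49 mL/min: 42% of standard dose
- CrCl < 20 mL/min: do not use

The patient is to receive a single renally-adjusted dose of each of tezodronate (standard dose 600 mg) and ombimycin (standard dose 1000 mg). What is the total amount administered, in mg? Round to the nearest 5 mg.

1230 mg

CrCl = (140 − 26) × 101.1 / (72 × 1.74) × 0.85 = 11525.4 / 125.28 × 0.85 ≈ 78.2 mL/min
CrCl ≈ 78 mL/min.
tezodronate: 45–84 mL/min → 80% of 600 mg = 480 mg.
ombimycin: 50–79 mL/min → 75% of 1000 mg = 750 mg.
Total = 480 + 750 = 1230 mg.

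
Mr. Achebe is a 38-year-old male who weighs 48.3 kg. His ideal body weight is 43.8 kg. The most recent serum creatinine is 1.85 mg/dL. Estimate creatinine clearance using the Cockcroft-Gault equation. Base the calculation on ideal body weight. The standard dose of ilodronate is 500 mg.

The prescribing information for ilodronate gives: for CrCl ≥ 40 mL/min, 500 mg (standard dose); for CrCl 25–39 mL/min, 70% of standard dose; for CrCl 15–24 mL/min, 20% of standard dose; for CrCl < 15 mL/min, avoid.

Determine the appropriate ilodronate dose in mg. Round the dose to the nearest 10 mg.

CrCl = (140 − 38) × 43.8 / (72 × 1.85) = 4467.6 / 133.20 ≈ 33.5 mL/min
CrCl ≈ 34 mL/min → bracket 25–39 mL/min.
70% of 500 mg = 350 mg

350 mg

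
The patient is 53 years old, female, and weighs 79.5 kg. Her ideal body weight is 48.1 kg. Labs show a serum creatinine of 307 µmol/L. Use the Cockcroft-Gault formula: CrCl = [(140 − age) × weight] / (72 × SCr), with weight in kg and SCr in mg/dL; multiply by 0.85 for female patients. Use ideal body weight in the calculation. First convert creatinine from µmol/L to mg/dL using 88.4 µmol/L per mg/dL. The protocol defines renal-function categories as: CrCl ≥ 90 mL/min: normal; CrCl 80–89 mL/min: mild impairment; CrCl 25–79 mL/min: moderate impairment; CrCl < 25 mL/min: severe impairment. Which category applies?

severe impairment

SCr = 307 / 88.4 = 3.473 mg/dL
CrCl = (140 − 53) × 48.1 / (72 × 3.473) × 0.85 = 4184.7 / 250.06 × 0.85 ≈ 14.2 mL/min
14 mL/min falls in the 'severe impairment' range.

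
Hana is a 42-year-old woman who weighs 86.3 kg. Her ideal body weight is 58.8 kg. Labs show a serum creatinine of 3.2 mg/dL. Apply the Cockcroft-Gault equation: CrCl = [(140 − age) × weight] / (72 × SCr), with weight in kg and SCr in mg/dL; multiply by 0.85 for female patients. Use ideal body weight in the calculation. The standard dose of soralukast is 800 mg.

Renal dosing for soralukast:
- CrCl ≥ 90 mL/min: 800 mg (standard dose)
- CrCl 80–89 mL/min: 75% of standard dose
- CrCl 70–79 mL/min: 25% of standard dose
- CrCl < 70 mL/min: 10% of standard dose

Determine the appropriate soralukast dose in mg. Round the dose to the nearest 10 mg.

80 mg

CrCl = (140 − 42) × 58.8 / (72 × 3.2) × 0.85 = 5762.4 / 230.40 × 0.85 ≈ 21.3 mL/min
CrCl ≈ 21 mL/min → bracket < 70 mL/min.
10% of 800 mg = 80 mg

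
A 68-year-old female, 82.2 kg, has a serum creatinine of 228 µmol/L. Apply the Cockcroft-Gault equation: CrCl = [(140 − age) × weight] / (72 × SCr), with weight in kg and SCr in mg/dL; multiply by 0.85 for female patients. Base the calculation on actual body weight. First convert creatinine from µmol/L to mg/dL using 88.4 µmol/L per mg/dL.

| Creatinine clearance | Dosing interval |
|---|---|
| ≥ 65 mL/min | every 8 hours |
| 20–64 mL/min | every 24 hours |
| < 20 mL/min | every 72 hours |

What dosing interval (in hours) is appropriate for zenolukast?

SCr = 228 / 88.4 = 2.579 mg/dL
CrCl = (140 − 68) × 82.2 / (72 × 2.579) × 0.85 = 5918.4 / 185.69 × 0.85 ≈ 27.1 mL/min
CrCl ≈ 27 mL/min → bracket 20–64 mL/min → every 24 hours.

every 24 hours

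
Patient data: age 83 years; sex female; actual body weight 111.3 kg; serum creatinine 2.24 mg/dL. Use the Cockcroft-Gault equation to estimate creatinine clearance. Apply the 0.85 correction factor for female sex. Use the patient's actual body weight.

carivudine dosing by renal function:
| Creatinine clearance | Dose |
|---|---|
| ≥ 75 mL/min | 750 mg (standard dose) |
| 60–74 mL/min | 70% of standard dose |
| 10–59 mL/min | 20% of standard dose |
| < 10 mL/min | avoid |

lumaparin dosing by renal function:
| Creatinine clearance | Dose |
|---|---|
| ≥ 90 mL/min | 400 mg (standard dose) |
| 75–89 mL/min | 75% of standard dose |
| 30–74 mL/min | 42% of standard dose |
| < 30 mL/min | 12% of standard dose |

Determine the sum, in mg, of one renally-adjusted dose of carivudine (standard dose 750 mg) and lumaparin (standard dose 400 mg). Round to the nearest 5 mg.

320 mg

CrCl = (140 − 83) × 111.3 / (72 × 2.24) × 0.85 = 6344.1 / 161.28 × 0.85 ≈ 33.4 mL/min
CrCl ≈ 33 mL/min.
carivudine: 10–59 mL/min → 20% of 750 mg = 150 mg.
lumaparin: 30–74 mL/min → 42% of 400 mg = 168 mg.
Total = 150 + 168 = 318 mg.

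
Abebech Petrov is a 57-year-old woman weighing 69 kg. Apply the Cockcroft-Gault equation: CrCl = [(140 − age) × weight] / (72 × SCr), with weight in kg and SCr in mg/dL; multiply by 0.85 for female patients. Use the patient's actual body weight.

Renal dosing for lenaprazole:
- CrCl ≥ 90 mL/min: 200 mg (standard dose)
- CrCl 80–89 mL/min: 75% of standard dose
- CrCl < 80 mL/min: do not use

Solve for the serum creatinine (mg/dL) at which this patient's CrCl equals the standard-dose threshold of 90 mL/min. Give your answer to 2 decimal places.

Standard dose requires CrCl ≥ 90 mL/min.
Set (140 − 57) × 69 × 0.85 / (72 × SCr) = 90
SCr = (140 − 57) × 69 × 0.85 / (72 × 90) = 0.751 mg/dL

0.75 mg/dL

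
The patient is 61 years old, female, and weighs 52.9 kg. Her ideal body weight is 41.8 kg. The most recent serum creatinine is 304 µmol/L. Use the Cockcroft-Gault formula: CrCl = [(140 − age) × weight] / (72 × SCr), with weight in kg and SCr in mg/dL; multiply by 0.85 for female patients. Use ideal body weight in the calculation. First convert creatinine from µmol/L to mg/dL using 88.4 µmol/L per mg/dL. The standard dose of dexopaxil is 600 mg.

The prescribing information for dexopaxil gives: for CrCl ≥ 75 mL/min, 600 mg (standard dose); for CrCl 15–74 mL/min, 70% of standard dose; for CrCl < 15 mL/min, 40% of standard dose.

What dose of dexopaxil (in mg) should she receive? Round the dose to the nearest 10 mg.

240 mg

SCr = 304 / 88.4 = 3.439 mg/dL
CrCl = (140 − 61) × 41.8 / (72 × 3.439) × 0.85 = 3302.2 / 247.61 × 0.85 ≈ 11.3 mL/min
CrCl ≈ 11 mL/min → bracket < 15 mL/min.
40% of 600 mg = 240 mg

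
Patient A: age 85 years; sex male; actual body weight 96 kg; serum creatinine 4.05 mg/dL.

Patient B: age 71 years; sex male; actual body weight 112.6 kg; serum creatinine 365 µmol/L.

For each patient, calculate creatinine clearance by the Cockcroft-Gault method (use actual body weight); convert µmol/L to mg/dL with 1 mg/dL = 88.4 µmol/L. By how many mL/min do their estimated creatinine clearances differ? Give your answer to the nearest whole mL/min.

Patient A: CrCl = (140 − 85) × 96 / (72 × 4.05) = 5280.0 / 291.60 ≈ 18.1 mL/min
Patient B: SCr = 365 / 88.4 = 4.129 mg/dL
Patient B: CrCl = (140 − 71) × 112.6 / (72 × 4.129) = 7769.4 / 297.29 ≈ 26.1 mL/min
|18.1 − 26.1| = 8.0 mL/min

8 mL/min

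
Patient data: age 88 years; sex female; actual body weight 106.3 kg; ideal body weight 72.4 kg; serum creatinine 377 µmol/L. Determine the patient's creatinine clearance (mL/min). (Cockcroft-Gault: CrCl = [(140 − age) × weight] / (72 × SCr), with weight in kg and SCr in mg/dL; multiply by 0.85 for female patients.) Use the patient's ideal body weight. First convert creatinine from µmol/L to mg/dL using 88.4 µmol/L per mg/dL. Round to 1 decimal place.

SCr = 377 / 88.4 = 4.265 mg/dL
CrCl = (140 − 88) × 72.4 / (72 × 4.265) × 0.85 = 3764.8 / 307.08 × 0.85 ≈ 10.4 mL/min

10.4 mL/min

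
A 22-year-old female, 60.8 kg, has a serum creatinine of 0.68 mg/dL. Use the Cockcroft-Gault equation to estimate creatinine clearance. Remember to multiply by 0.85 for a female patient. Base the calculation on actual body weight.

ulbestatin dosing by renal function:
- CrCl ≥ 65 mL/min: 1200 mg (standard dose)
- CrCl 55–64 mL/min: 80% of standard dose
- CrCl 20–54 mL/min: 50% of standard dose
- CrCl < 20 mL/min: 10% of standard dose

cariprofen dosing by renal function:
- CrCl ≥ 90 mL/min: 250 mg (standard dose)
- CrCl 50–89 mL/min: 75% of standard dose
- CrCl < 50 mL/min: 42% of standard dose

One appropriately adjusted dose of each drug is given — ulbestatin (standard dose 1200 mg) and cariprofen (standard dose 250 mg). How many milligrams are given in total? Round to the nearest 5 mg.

1450 mg

CrCl = (140 − 22) × 60.8 / (72 × 0.68) × 0.85 = 7174.4 / 48.96 × 0.85 ≈ 124.6 mL/min
CrCl ≈ 125 mL/min.
ulbestatin: ≥ 65 mL/min → 100% of 1200 mg = 1200 mg.
cariprofen: ≥ 90 mL/min → 100% of 250 mg = 250 mg.
Total = 1200 + 250 = 1450 mg.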